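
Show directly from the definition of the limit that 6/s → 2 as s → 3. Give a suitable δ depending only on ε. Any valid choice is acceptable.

δ = min(3/2, (3/4)ε)

Let ε > 0. We seek δ > 0 such that 0 < |s − 3| < δ implies |6/s − 2| < ε.
|6/s − 2| = 6·|3 − s|/(3·|s|) = 6|s − 3|/(3|s|).
Require δ ≤ 3/2 so that |s| > 3 − 3/2 = 3/2, hence 3|s| > 9/2.
Then |6/s − 2| < 6|s − 3|/(9/2), which is < ε when |s − 3| < (3/4)ε.
Take δ = min(3/2, (3/4)ε). Then 0 < |s − 3| < δ gives both |s − 3| < 3/2 and |s − 3| < (3/4)ε, so |6/s − 2| < ε.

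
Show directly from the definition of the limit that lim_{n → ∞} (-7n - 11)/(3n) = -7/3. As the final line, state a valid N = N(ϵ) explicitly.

N = (11/3)/ϵ

Fix ϵ > 0. For n ≥ 1, |(-7n - 11)/(3n) + 7/3| = |-33|/(3(3n)) = 33/(3(3n)).
Since 3n ≥ 3n for n ≥ 1, this is ≤ 33/(3·3n) = (11/3)/n.
So |(-7n - 11)/(3n) + 7/3| < ϵ whenever n > (11/3)/ϵ.
Take N = (11/3)/ϵ. If n > N then |(-7n - 11)/(3n) + 7/3| ≤ (11/3)/n < ϵ.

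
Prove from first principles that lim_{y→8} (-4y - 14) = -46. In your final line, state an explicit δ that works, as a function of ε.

Let ε > 0 be given. We need δ > 0 so that 0 < |y − 8| < δ implies |(-4y - 14) + 46| < ε.
Since (-4y - 14) + 46 = -4(y − 8), we have |(-4y - 14) + 46| = 4|y − 8|.
So 4|y − 8| < ε exactly when |y − 8| < ε/4.
Choosing δ = ε/4 gives |(-4y - 14) + 46| = 4|y − 8| < ε whenever |y − 8| < δ.

δ = ε/4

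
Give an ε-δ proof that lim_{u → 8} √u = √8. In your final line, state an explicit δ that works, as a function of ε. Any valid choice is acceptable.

Let ε > 0 be given. We want δ > 0 such that 0 < |u − 8| < δ implies |√u − √8| < ε.
Rationalise: √u − √8 = (u − 8)/(√u + √8), so |√u − √8| = |u − 8|/(√u + √8).
Restrict δ ≤ 8 so that |u − 8| < 8 forces u > 0, and then √u + √8 > √8.
Hence |√u − √8| < |u − 8|/√8, which is < ε once |u − 8| < √8·ε.
Take δ = min(8, √8·ε). If 0 < |u − 8| < δ then u > 0 and |√u − √8| < |u − 8|/√8 < ε.

δ = min(8, √8·ε)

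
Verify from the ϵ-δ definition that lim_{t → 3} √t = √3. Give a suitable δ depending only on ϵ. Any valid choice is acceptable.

δ = min(3, √3·ϵ)

Suppose ϵ > 0. We want δ > 0 such that 0 < |t − 3| < δ implies |√t − √3| < ϵ.
Multiplying by the conjugate, |√t − √3| = |t − 3|/(√t + √3).
Restrict δ ≤ 3 so that |t − 3| < 3 forces t > 0, and then √t + √3 > √3.
Hence |√t − √3| < |t − 3|/√3, which is < ϵ once |t − 3| < √3·ϵ.
Take δ = min(3, √3·ϵ). If 0 < |t − 3| < δ then t > 0 and |√t − √3| < |t − 3|/√3 < ϵ.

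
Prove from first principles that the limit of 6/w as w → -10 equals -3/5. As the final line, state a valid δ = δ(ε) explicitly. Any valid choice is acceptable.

δ = min(5, (25/3)ε)

Fix ε > 0. We seek δ > 0 such that 0 < |w + 10| < δ implies |6/w + 3/5| < ε.
|6/w + 3/5| = 6·|-10 − w|/(10·|w|) = 6|w + 10|/(10|w|).
Require δ ≤ 5 so that |w| > 10 − 5 = 5, hence 10|w| > 50.
Then |6/w + 3/5| < 6|w + 10|/50, which is < ε when |w + 10| < (25/3)ε.
Take δ = min(5, (25/3)ε). Then 0 < |w + 10| < δ gives both |w + 10| < 5 and |w + 10| < (25/3)ε, so |6/w + 3/5| < ε.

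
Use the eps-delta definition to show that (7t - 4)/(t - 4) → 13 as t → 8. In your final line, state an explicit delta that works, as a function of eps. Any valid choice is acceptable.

Fix eps > 0. We want delta > 0 with 0 < |t − 8| < delta ⇒ |(7t - 4)/(t - 4) − 13| < eps.
Combining over a common denominator, (7t - 4)/(t - 4) − 13 = [(7t - 4)·4 − 52·(t - 4)] / [4·(t - 4)] = -24(t − 8) / (4(t - 4)).
So |(7t - 4)/(t - 4) − 13| = 24|t − 8| / (4·|t − 4|).
Restrict delta ≤ 2. Then |t − 8| < 2 gives |t − 4| = |(t − 8) + 4| ≥ 4 − 2 = 2.
Hence |(7t - 4)/(t - 4) − 13| < 24|t − 8|/(4·2) = 3|t − 8|, which is < eps once |t − 8| < (1/3)eps.
Take delta = min(2, (1/3)eps). Then 0 < |t − 8| < delta forces both bounds, so |(7t - 4)/(t - 4) − 13| < eps.

delta = min(2, (1/3)eps)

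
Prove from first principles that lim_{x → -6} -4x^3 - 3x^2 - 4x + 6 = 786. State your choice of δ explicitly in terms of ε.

δ = min(2, ε/554)

Suppose ε > 0. We want δ > 0 such that 0 < |x + 6| < δ implies |(-4x^3 - 3x^2 - 4x + 6) − 786| < ε.
(-4x^3 - 3x^2 - 4x + 6) − 786 = -4x^3 - 3x^2 - 4x - 780 = (x + 6)(-4x^2 + 21x - 130).
So |(-4x^3 - 3x^2 - 4x + 6) − 786| = |x + 6|·|-4x^2 + 21x - 130|.
Require δ ≤ 2. Then |x + 6| < 2 gives |x| < 8, and by the triangle inequality |-4x^2 + 21x - 130| ≤ 4·8^2 + 21·8 + 130 = 554.
Hence |(-4x^3 - 3x^2 - 4x + 6) − 786| ≤ 554|x + 6| < ε provided |x + 6| < ε/554.
Choosing δ = min(2, ε/554) ensures both conditions, hence |(-4x^3 - 3x^2 - 4x + 6) − 786| < ε.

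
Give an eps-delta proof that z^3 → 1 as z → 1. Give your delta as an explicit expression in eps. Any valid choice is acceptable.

delta = min(2, eps/13)

Suppose eps > 0. We seek delta > 0 with 0 < |z − 1| < delta ⇒ |z^3 − 1| < eps.
Factor: z^3 − 1 = (z − 1)(z^2 + z + 1), so |z^3 − 1| = |z − 1|·|z^2 + z + 1|.
Impose delta ≤ 2 so that |z| < 3; then |z^2 + z + 1| ≤ 13.
Hence |z^3 − 1| ≤ 13|z − 1|, which is < eps once |z − 1| < eps/13.
Take delta = min(2, eps/13). If 0 < |z − 1| < delta then both bounds hold and |z^3 − 1| ≤ 13|z − 1| < 13·(eps/13) = eps.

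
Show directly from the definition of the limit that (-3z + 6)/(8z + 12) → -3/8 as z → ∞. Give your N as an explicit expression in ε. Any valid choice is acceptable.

Let ε > 0 be given. We seek N > 0 such that z > N implies |(-3z + 6)/(8z + 12) + 3/8| < ε.
(-3z + 6)/(8z + 12) + 3/8 = (8(-3z + 6) − (-3)(8z + 12)) / (8(8z + 12)) = 84/(8(8z + 12)).
For z > 0 we have 8z + 12 > 8z, so |(-3z + 6)/(8z + 12) + 3/8| = 84/(8(8z + 12)) < 84/(8·8z) = (21/16)/z.
Thus |(-3z + 6)/(8z + 12) + 3/8| < ε whenever z > (21/16)/ε.
Take N = (21/16)/ε. If z > N then |(-3z + 6)/(8z + 12) + 3/8| < (21/16)/z < ε.

N = (21/16)/ε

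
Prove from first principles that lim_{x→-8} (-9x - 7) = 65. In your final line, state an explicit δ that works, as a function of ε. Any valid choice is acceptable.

Let ε > 0. We need δ > 0 so that 0 < |x + 8| < δ implies |(-9x - 7) − 65| < ε.
|(-9x - 7) − 65| = |-9x - 72| = 9|x + 8|.
So 9|x + 8| < ε exactly when |x + 8| < ε/9.
Take δ = ε/9. If 0 < |x + 8| < δ then |(-9x - 7) − 65| = 9|x + 8| < 9·(ε/9) = ε.

δ = ε/9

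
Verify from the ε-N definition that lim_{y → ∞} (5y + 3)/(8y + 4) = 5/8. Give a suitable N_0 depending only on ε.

Fix ε > 0. We seek N_0 > 0 such that y > N_0 implies |(5y + 3)/(8y + 4) − (5/8)| < ε.
(5y + 3)/(8y + 4) − (5/8) = (8(5y + 3) − 5(8y + 4)) / (8(8y + 4)) = 4/(8(8y + 4)).
For y > 0 we have 8y + 4 > 8y, so |(5y + 3)/(8y + 4) − (5/8)| = 4/(8(8y + 4)) < 4/(8·8y) = (1/16)/y.
Thus |(5y + 3)/(8y + 4) − (5/8)| < ε whenever y > (1/16)/ε.
Take N_0 = (1/16)/ε. If y > N_0 then |(5y + 3)/(8y + 4) − (5/8)| < (1/16)/y < ε.

N_0 = (1/16)/ε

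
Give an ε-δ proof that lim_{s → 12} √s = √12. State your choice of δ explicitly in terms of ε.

δ = min(12, √12·ε)

Let ε > 0. We want δ > 0 such that 0 < |s − 12| < δ implies |√s − √12| < ε.
Rationalise: √s − √12 = (s − 12)/(√s + √12), so |√s − √12| = |s − 12|/(√s + √12).
Restrict δ ≤ 12 so that |s − 12| < 12 forces s > 0, and then √s + √12 > √12.
Hence |√s − √12| < |s − 12|/√12, which is < ε once |s − 12| < √12·ε.
Take δ = min(12, √12·ε). If 0 < |s − 12| < δ then s > 0 and |√s − √12| < |s − 12|/√12 < ε.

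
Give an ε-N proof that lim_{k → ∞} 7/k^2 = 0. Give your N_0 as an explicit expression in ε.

Suppose ε > 0. For k ≥ 1, |7/k^2 − 0| = 7/k^2.
7/k^2 < ε ⇔ k^2 > 7/ε ⇔ k > (7/ε)^{1/2}.
Take N_0 = (7/ε)^{1/2}. Then k > N_0 implies 7/k^2 < ε.

N_0 = (7/ε)^{1/2}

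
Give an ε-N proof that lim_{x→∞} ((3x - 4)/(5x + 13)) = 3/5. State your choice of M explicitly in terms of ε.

M = (59/25)/ε

Let ε > 0. We seek M > 0 such that x > M implies |(3x - 4)/(5x + 13) − (3/5)| < ε.
(3x - 4)/(5x + 13) − (3/5) = (5(3x - 4) − 3(5x + 13)) / (5(5x + 13)) = -59/(5(5x + 13)).
For x > 0 we have 5x + 13 > 5x, so |(3x - 4)/(5x + 13) − (3/5)| = 59/(5(5x + 13)) < 59/(5·5x) = (59/25)/x.
Thus |(3x - 4)/(5x + 13) − (3/5)| < ε whenever x > (59/25)/ε.
Take M = (59/25)/ε. If x > M then |(3x - 4)/(5x + 13) − (3/5)| < (59/25)/x < ε.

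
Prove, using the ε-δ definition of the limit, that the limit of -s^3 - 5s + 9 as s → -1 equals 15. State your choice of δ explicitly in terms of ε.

Let ε > 0 be given. We want δ > 0 such that 0 < |s + 1| < δ implies |(-s^3 - 5s + 9) − 15| < ε.
(-s^3 - 5s + 9) − 15 = -s^3 - 5s - 6 = (s + 1)(-s^2 + s - 6).
So |(-s^3 - 5s + 9) − 15| = |s + 1|·|-s^2 + s - 6|.
Require δ ≤ 1. Then |s + 1| < 1 gives |s| < 2, and by the triangle inequality |-s^2 + s - 6| ≤ 2^2 + 2 + 6 = 12.
Hence |(-s^3 - 5s + 9) − 15| ≤ 12|s + 1| < ε provided |s + 1| < ε/12.
Take δ = min(1, ε/12). Then 0 < |s + 1| < δ gives both |s + 1| < 1 and |s + 1| < ε/12, so |(-s^3 - 5s + 9) − 15| < ε.

δ = min(1, ε/12)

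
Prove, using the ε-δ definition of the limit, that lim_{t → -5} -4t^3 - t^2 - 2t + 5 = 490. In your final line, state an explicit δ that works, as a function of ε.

δ = min(1, ε/355)

Fix ε > 0. We want δ > 0 such that 0 < |t + 5| < δ implies |(-4t^3 - t^2 - 2t + 5) − 490| < ε.
(-4t^3 - t^2 - 2t + 5) − 490 = -4t^3 - t^2 - 2t - 485 = (t + 5)(-4t^2 + 19t - 97).
So |(-4t^3 - t^2 - 2t + 5) − 490| = |t + 5|·|-4t^2 + 19t - 97|.
Assume first that |t + 5| < 1, so |t| < 6. Then |-4t^2 + 19t - 97| ≤ 4·6^2 + 19·6 + 97 = 355.
Hence |(-4t^3 - t^2 - 2t + 5) − 490| ≤ 355|t + 5| < ε provided |t + 5| < ε/355.
Choosing δ = min(1, ε/355) ensures both conditions, hence |(-4t^3 - t^2 - 2t + 5) − 490| < ε.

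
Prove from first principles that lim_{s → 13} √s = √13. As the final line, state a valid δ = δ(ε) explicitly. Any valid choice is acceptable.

δ = min(13, √13·ε)

Suppose ε > 0. We want δ > 0 such that 0 < |s − 13| < δ implies |√s − √13| < ε.
Rationalise: √s − √13 = (s − 13)/(√s + √13), so |√s − √13| = |s − 13|/(√s + √13).
Restrict δ ≤ 13 so that |s − 13| < 13 forces s > 0, and then √s + √13 > √13.
Hence |√s − √13| < |s − 13|/√13, which is < ε once |s − 13| < √13·ε.
Take δ = min(13, √13·ε). If 0 < |s − 13| < δ then s > 0 and |√s − √13| < |s − 13|/√13 < ε.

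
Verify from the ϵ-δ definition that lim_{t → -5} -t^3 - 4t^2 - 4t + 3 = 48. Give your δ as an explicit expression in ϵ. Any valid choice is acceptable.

δ = min(2, ϵ/65)

Let ϵ > 0 be given. We want δ > 0 such that 0 < |t + 5| < δ implies |(-t^3 - 4t^2 - 4t + 3) − 48| < ϵ.
(-t^3 - 4t^2 - 4t + 3) − 48 = -t^3 - 4t^2 - 4t - 45 = (t + 5)(-t^2 + t - 9).
So |(-t^3 - 4t^2 - 4t + 3) − 48| = |t + 5|·|-t^2 + t - 9|.
Require δ ≤ 2. Then |t + 5| < 2 gives |t| < 7, and by the triangle inequality |-t^2 + t - 9| ≤ 7^2 + 7 + 9 = 65.
Hence |(-t^3 - 4t^2 - 4t + 3) − 48| ≤ 65|t + 5| < ϵ provided |t + 5| < ϵ/65.
Take δ = min(2, ϵ/65). Then 0 < |t + 5| < δ gives both |t + 5| < 2 and |t + 5| < ϵ/65, so |(-t^3 - 4t^2 - 4t + 3) − 48| < ϵ.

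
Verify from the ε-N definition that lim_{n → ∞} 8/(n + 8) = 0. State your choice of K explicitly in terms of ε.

Let ε > 0 be given. For n ≥ 1, |8/(n + 8) − 0| = 8/(n + 8) ≤ 8/n.
We need 8/n < ε, i.e. n > 8/ε.
Take K = 8/ε. If n > K then |8/(n + 8)| ≤ 8/n < ε.

K = 8/ε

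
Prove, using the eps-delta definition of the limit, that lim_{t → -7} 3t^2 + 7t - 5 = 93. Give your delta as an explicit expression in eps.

delta = min(1, eps/38)

Suppose eps > 0. We want delta > 0 such that 0 < |t + 7| < delta implies |(3t^2 + 7t - 5) − 93| < eps.
(3t^2 + 7t - 5) − 93 = 3t^2 + 7t - 98 = (t + 7)(3t - 14).
So |(3t^2 + 7t - 5) − 93| = |t + 7|·|3t - 14|.
Require delta ≤ 1. Then |t + 7| < 1 gives |t| < 8, and by the triangle inequality |3t - 14| ≤ 3·8 + 14 = 38.
Hence |(3t^2 + 7t - 5) − 93| ≤ 38|t + 7| < eps provided |t + 7| < eps/38.
Take delta = min(1, eps/38). Then 0 < |t + 7| < delta gives both |t + 7| < 1 and |t + 7| < eps/38, so |(3t^2 + 7t - 5) − 93| < eps.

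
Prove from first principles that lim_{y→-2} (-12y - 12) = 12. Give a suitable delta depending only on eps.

delta = eps/12

Suppose eps > 0. We need delta > 0 so that 0 < |y + 2| < delta implies |(-12y - 12) − 12| < eps.
|(-12y - 12) − 12| = |-12y - 24| = 12|y + 2|.
So 12|y + 2| < eps exactly when |y + 2| < eps/12.
Take delta = eps/12. If 0 < |y + 2| < delta then |(-12y - 12) − 12| = 12|y + 2| < 12·(eps/12) = eps.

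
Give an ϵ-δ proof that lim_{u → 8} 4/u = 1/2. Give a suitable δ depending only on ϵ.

δ = min(4, 8ϵ)

Suppose ϵ > 0. We seek δ > 0 such that 0 < |u − 8| < δ implies |4/u − (1/2)| < ϵ.
|4/u − (1/2)| = 4·|8 − u|/(8·|u|) = 4|u − 8|/(8|u|).
Require δ ≤ 4 so that |u| > 8 − 4 = 4, hence 8|u| > 32.
Then |4/u − (1/2)| < 4|u − 8|/32, which is < ϵ when |u − 8| < 8ϵ.
Take δ = min(4, 8ϵ). Then 0 < |u − 8| < δ gives both |u − 8| < 4 and |u − 8| < 8ϵ, so |4/u − (1/2)| < ϵ.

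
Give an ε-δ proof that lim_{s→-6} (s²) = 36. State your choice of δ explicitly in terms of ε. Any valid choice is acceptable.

δ = min(1, ε/13)

Suppose ε > 0. We seek δ > 0 with 0 < |s + 6| < δ ⇒ |s² − 36| < ε.
Factor: s² − 36 = (s + 6)(s - 6), so |s² − 36| = |s + 6|·|s - 6|.
Restrict δ ≤ 1. Then |s + 6| < 1 gives |s| < 7, so by the triangle inequality |s - 6| ≤ 7 + 6 = 13.
Hence |s² − 36| ≤ 13|s + 6|, which is < ε once |s + 6| < ε/13.
Take δ = min(1, ε/13). If 0 < |s + 6| < δ then both bounds hold and |s² − 36| ≤ 13|s + 6| < 13·(ε/13) = ε.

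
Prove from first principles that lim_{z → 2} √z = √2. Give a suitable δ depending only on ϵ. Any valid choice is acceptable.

δ = min(2, √2·ϵ)

Let ϵ > 0. We want δ > 0 such that 0 < |z − 2| < δ implies |√z − √2| < ϵ.
Rationalise: √z − √2 = (z − 2)/(√z + √2), so |√z − √2| = |z − 2|/(√z + √2).
Restrict δ ≤ 2 so that |z − 2| < 2 forces z > 0, and then √z + √2 > √2.
Hence |√z − √2| < |z − 2|/√2, which is < ϵ once |z − 2| < √2·ϵ.
Take δ = min(2, √2·ϵ). If 0 < |z − 2| < δ then z > 0 and |√z − √2| < |z − 2|/√2 < ϵ.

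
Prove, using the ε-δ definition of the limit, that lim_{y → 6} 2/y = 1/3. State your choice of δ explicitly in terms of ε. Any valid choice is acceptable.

δ = min(3, 9ε)

Let ε > 0 be given. We seek δ > 0 such that 0 < |y − 6| < δ implies |2/y − (1/3)| < ε.
|2/y − (1/3)| = 2·|6 − y|/(6·|y|) = 2|y − 6|/(6|y|).
Require δ ≤ 3 so that |y| > 6 − 3 = 3, hence 6|y| > 18.
Then |2/y − (1/3)| < 2|y − 6|/18, which is < ε when |y − 6| < 9ε.
Take δ = min(3, 9ε). Then 0 < |y − 6| < δ gives both |y − 6| < 3 and |y − 6| < 9ε, so |2/y − (1/3)| < ε.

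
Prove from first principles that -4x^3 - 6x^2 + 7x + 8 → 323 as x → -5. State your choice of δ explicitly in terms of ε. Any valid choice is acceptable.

δ = min(1, ε/291)

Fix ε > 0. We want δ > 0 such that 0 < |x + 5| < δ implies |(-4x^3 - 6x^2 + 7x + 8) − 323| < ε.
(-4x^3 - 6x^2 + 7x + 8) − 323 = -4x^3 - 6x^2 + 7x - 315 = (x + 5)(-4x^2 + 14x - 63).
So |(-4x^3 - 6x^2 + 7x + 8) − 323| = |x + 5|·|-4x^2 + 14x - 63|.
Assume first that |x + 5| < 1, so |x| < 6. Then |-4x^2 + 14x - 63| ≤ 4·6^2 + 14·6 + 63 = 291.
Hence |(-4x^3 - 6x^2 + 7x + 8) − 323| ≤ 291|x + 5| < ε provided |x + 5| < ε/291.
Take δ = min(1, ε/291). Then 0 < |x + 5| < δ gives both |x + 5| < 1 and |x + 5| < ε/291, so |(-4x^3 - 6x^2 + 7x + 8) − 323| < ε.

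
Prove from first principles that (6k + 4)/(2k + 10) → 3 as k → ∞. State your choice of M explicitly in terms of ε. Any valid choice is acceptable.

M = 13/ε

Fix ε > 0. For k ≥ 1, |(6k + 4)/(2k + 10) − 3| = |-52|/(2(2k + 10)) = 52/(2(2k + 10)).
Since 2k + 10 ≥ 2k for k ≥ 1, this is ≤ 52/(2·2k) = 13/k.
So |(6k + 4)/(2k + 10) − 3| < ε whenever k > 13/ε.
Take M = 13/ε. If k > M then |(6k + 4)/(2k + 10) − 3| ≤ 13/k < ε.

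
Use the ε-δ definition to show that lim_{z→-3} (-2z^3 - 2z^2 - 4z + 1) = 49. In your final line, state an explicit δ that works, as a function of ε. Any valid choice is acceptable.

Fix ε > 0. We want δ > 0 such that 0 < |z + 3| < δ implies |(-2z^3 - 2z^2 - 4z + 1) − 49| < ε.
(-2z^3 - 2z^2 - 4z + 1) − 49 = -2z^3 - 2z^2 - 4z - 48 = (z + 3)(-2z^2 + 4z - 16).
So |(-2z^3 - 2z^2 - 4z + 1) − 49| = |z + 3|·|-2z^2 + 4z - 16|.
Require δ ≤ 1. Then |z + 3| < 1 gives |z| < 4, and by the triangle inequality |-2z^2 + 4z - 16| ≤ 2·4^2 + 4·4 + 16 = 64.
Hence |(-2z^3 - 2z^2 - 4z + 1) − 49| ≤ 64|z + 3| < ε provided |z + 3| < ε/64.
Choosing δ = min(1, ε/64) ensures both conditions, hence |(-2z^3 - 2z^2 - 4z + 1) − 49| < ε.

δ = min(1, ε/64)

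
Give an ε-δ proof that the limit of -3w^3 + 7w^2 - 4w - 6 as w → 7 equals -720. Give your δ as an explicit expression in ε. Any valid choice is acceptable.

Fix ε > 0. We want δ > 0 such that 0 < |w − 7| < δ implies |(-3w^3 + 7w^2 - 4w - 6) + 720| < ε.
(-3w^3 + 7w^2 - 4w - 6) + 720 = -3w^3 + 7w^2 - 4w + 714 = (w − 7)(-3w^2 - 14w - 102).
So |(-3w^3 + 7w^2 - 4w - 6) + 720| = |w − 7|·|-3w^2 - 14w - 102|.
Assume first that |w − 7| < 1, so |w| < 8. Then |-3w^2 - 14w - 102| ≤ 3·8^2 + 14·8 + 102 = 406.
Hence |(-3w^3 + 7w^2 - 4w - 6) + 720| ≤ 406|w − 7| < ε provided |w − 7| < ε/406.
Take δ = min(1, ε/406). Then 0 < |w − 7| < δ gives both |w − 7| < 1 and |w − 7| < ε/406, so |(-3w^3 + 7w^2 - 4w - 6) + 720| < ε.

δ = min(1, ε/406)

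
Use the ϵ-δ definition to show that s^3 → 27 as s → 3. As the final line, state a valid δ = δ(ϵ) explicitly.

Fix ϵ > 0. We seek δ > 0 with 0 < |s − 3| < δ ⇒ |s^3 − 27| < ϵ.
Factor: s^3 − 27 = (s − 3)(s^2 + 3s + 9), so |s^3 − 27| = |s − 3|·|s^2 + 3s + 9|.
Restrict δ ≤ 2. Then |s − 3| < 2 gives |s| < 5, so by the triangle inequality |s^2 + 3s + 9| ≤ 5^2 + 3·5 + 9 = 49.
Hence |s^3 − 27| ≤ 49|s − 3|, which is < ϵ once |s − 3| < ϵ/49.
Take δ = min(2, ϵ/49). If 0 < |s − 3| < δ then both bounds hold and |s^3 − 27| ≤ 49|s − 3| < 49·(ϵ/49) = ϵ.

δ = min(2, ϵ/49)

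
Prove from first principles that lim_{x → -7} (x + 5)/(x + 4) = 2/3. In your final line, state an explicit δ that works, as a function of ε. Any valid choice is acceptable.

δ = min(3/2, (9/2)ε)

Fix ε > 0. We want δ > 0 with 0 < |x + 7| < δ ⇒ |(x + 5)/(x + 4) − (2/3)| < ε.
Combining over a common denominator, (x + 5)/(x + 4) − (2/3) = [(x + 5)·(-3) − (-2)·(x + 4)] / [(-3)·(x + 4)] = -1(x + 7) / ((-3)(x + 4)).
So |(x + 5)/(x + 4) − (2/3)| = |x + 7| / (3·|x + 4|).
Restrict δ ≤ 3/2. Then |x + 7| < 3/2 gives |x + 4| = |(x + 7) + (-3)| ≥ 3 − 3/2 = 3/2.
Hence |(x + 5)/(x + 4) − (2/3)| < |x + 7|/(3·(3/2)) = (2/9)|x + 7|, which is < ε once |x + 7| < (9/2)ε.
Take δ = min(3/2, (9/2)ε). Then 0 < |x + 7| < δ forces both bounds, so |(x + 5)/(x + 4) − (2/3)| < ε.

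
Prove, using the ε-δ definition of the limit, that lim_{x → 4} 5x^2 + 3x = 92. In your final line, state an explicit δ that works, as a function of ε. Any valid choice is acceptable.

δ = min(1, ε/48)

Fix ε > 0. We want δ > 0 such that 0 < |x − 4| < δ implies |(5x^2 + 3x) − 92| < ε.
(5x^2 + 3x) − 92 = 5x^2 + 3x - 92 = (x − 4)(5x + 23).
So |(5x^2 + 3x) − 92| = |x − 4|·|5x + 23|.
Assume first that |x − 4| < 1, so |x| < 5. Then |5x + 23| ≤ 5·5 + 23 = 48.
Hence |(5x^2 + 3x) − 92| ≤ 48|x − 4| < ε provided |x − 4| < ε/48.
Take δ = min(1, ε/48). Then 0 < |x − 4| < δ gives both |x − 4| < 1 and |x − 4| < ε/48, so |(5x^2 + 3x) − 92| < ε.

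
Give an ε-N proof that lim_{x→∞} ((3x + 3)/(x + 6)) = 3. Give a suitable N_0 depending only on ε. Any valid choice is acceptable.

N_0 = 15/ε

Let ε > 0. We seek N_0 > 0 such that x > N_0 implies |(3x + 3)/(x + 6) − 3| < ε.
(3x + 3)/(x + 6) − 3 = ((3x + 3) − 3(x + 6)) / ((x + 6)) = -15/((x + 6)).
For x > 0 we have x + 6 > x, so |(3x + 3)/(x + 6) − 3| = 15/((x + 6)) < 15/(x) = 15/x.
Thus |(3x + 3)/(x + 6) − 3| < ε whenever x > 15/ε.
Take N_0 = 15/ε. If x > N_0 then |(3x + 3)/(x + 6) − 3| < 15/x < ε.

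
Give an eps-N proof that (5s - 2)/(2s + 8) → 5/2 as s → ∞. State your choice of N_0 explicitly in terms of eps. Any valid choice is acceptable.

N_0 = 11/eps

Fix eps > 0. We seek N_0 > 0 such that s > N_0 implies |(5s - 2)/(2s + 8) − (5/2)| < eps.
(5s - 2)/(2s + 8) − (5/2) = (2(5s - 2) − 5(2s + 8)) / (2(2s + 8)) = -44/(2(2s + 8)).
For s > 0 we have 2s + 8 > 2s, so |(5s - 2)/(2s + 8) − (5/2)| = 44/(2(2s + 8)) < 44/(2·2s) = 11/s.
Thus |(5s - 2)/(2s + 8) − (5/2)| < eps whenever s > 11/eps.
Take N_0 = 11/eps. If s > N_0 then |(5s - 2)/(2s + 8) − (5/2)| < 11/s < eps.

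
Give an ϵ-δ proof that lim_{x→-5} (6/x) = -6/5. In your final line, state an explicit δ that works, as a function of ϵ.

Fix ϵ > 0. We seek δ > 0 such that 0 < |x + 5| < δ implies |6/x + 6/5| < ϵ.
|6/x + 6/5| = 6·|-5 − x|/(5·|x|) = 6|x + 5|/(5|x|).
Restrict δ ≤ 5/2. Then |x + 5| < 5/2 gives |x| > 5/2, so 5|x| > 25/2.
Then |6/x + 6/5| < 6|x + 5|/(25/2), which is < ϵ when |x + 5| < (25/12)ϵ.
Take δ = min(5/2, (25/12)ϵ). Then 0 < |x + 5| < δ gives both |x + 5| < 5/2 and |x + 5| < (25/12)ϵ, so |6/x + 6/5| < ϵ.

δ = min(5/2, (25/12)ϵ)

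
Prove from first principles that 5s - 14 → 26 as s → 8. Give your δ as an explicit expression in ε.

Let ε > 0 be given. We need δ > 0 so that 0 < |s − 8| < δ implies |(5s - 14) − 26| < ε.
|(5s - 14) − 26| = |5s - 40| = 5|s − 8|.
So 5|s − 8| < ε exactly when |s − 8| < ε/5.
Choosing δ = ε/5 gives |(5s - 14) − 26| = 5|s − 8| < ε whenever |s − 8| < δ.

δ = ε/5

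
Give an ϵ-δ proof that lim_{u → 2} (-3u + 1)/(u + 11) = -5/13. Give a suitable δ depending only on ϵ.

Fix ϵ > 0. We want δ > 0 with 0 < |u − 2| < δ ⇒ |(-3u + 1)/(u + 11) + 5/13| < ϵ.
Combining over a common denominator, (-3u + 1)/(u + 11) + 5/13 = [(-3u + 1)·13 − (-5)·(u + 11)] / [13·(u + 11)] = -34(u − 2) / (13(u + 11)).
So |(-3u + 1)/(u + 11) + 5/13| = 34|u − 2| / (13·|u + 11|).
Require δ ≤ 13/2, so |u + 11| ≥ |13| − |u − 2| > 13 − 13/2 = 13/2.
Hence |(-3u + 1)/(u + 11) + 5/13| < 34|u − 2|/(13·(13/2)) = (68/169)|u − 2|, which is < ϵ once |u − 2| < (169/68)ϵ.
Take δ = min(13/2, (169/68)ϵ). Then 0 < |u − 2| < δ forces both bounds, so |(-3u + 1)/(u + 11) + 5/13| < ϵ.

δ = min(13/2, (169/68)ϵ)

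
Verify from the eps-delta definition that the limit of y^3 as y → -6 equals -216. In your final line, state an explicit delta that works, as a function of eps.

Suppose eps > 0. We seek delta > 0 with 0 < |y + 6| < delta ⇒ |y^3 + 216| < eps.
Factor: y^3 + 216 = (y + 6)(y^2 - 6y + 36), so |y^3 + 216| = |y + 6|·|y^2 - 6y + 36|.
Impose delta ≤ 1 so that |y| < 7; then |y^2 - 6y + 36| ≤ 127.
Hence |y^3 + 216| ≤ 127|y + 6|, which is < eps once |y + 6| < eps/127.
Take delta = min(1, eps/127). If 0 < |y + 6| < delta then both bounds hold and |y^3 + 216| ≤ 127|y + 6| < 127·(eps/127) = eps.

delta = min(1, eps/127)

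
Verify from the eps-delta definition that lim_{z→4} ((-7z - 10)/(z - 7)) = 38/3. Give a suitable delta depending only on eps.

delta = min(3/2, (9/118)eps)

Suppose eps > 0. We want delta > 0 with 0 < |z − 4| < delta ⇒ |(-7z - 10)/(z - 7) − (38/3)| < eps.
Combining over a common denominator, (-7z - 10)/(z - 7) − (38/3) = [(-7z - 10)·(-3) − (-38)·(z - 7)] / [(-3)·(z - 7)] = 59(z − 4) / ((-3)(z - 7)).
So |(-7z - 10)/(z - 7) − (38/3)| = 59|z − 4| / (3·|z − 7|).
Require delta ≤ 3/2, so |z − 7| ≥ |-3| − |z − 4| > 3 − 3/2 = 3/2.
Hence |(-7z - 10)/(z - 7) − (38/3)| < 59|z − 4|/(3·(3/2)) = (118/9)|z − 4|, which is < eps once |z − 4| < (9/118)eps.
Take delta = min(3/2, (9/118)eps). Then 0 < |z − 4| < delta forces both bounds, so |(-7z - 10)/(z - 7) − (38/3)| < eps.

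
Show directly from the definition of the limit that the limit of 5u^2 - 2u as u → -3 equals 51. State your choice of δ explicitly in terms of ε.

δ = min(2, ε/42)

Let ε > 0. We want δ > 0 such that 0 < |u + 3| < δ implies |(5u^2 - 2u) − 51| < ε.
(5u^2 - 2u) − 51 = 5u^2 - 2u - 51 = (u + 3)(5u - 17).
So |(5u^2 - 2u) − 51| = |u + 3|·|5u - 17|.
Assume first that |u + 3| < 2, so |u| < 5. Then |5u - 17| ≤ 5·5 + 17 = 42.
Hence |(5u^2 - 2u) − 51| ≤ 42|u + 3| < ε provided |u + 3| < ε/42.
Choosing δ = min(2, ε/42) ensures both conditions, hence |(5u^2 - 2u) − 51| < ε.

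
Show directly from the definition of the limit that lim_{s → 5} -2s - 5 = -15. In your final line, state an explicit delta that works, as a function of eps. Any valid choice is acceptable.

delta = eps/2

Let eps > 0. We need delta > 0 so that 0 < |s − 5| < delta implies |(-2s - 5) + 15| < eps.
|(-2s - 5) + 15| = |-2s + 10| = 2|s − 5|.
Thus it suffices that |s − 5| < eps/2.
Take delta = eps/2. If 0 < |s − 5| < delta then |(-2s - 5) + 15| = 2|s − 5| < 2·(eps/2) = eps.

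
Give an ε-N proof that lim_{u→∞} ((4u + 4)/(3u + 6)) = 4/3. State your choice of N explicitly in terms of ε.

N = (4/3)/ε

Let ε > 0 be given. We seek N > 0 such that u > N implies |(4u + 4)/(3u + 6) − (4/3)| < ε.
(4u + 4)/(3u + 6) − (4/3) = (3(4u + 4) − 4(3u + 6)) / (3(3u + 6)) = -12/(3(3u + 6)).
For u > 0 we have 3u + 6 > 3u, so |(4u + 4)/(3u + 6) − (4/3)| = 12/(3(3u + 6)) < 12/(3·3u) = (4/3)/u.
Thus |(4u + 4)/(3u + 6) − (4/3)| < ε whenever u > (4/3)/ε.
Take N = (4/3)/ε. If u > N then |(4u + 4)/(3u + 6) − (4/3)| < (4/3)/u < ε.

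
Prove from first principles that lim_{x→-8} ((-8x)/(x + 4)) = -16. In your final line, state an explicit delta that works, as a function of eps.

Let eps > 0 be given. We want delta > 0 with 0 < |x + 8| < delta ⇒ |(-8x)/(x + 4) + 16| < eps.
Combining over a common denominator, (-8x)/(x + 4) + 16 = [(-8x)·(-4) − 64·(x + 4)] / [(-4)·(x + 4)] = -32(x + 8) / ((-4)(x + 4)).
So |(-8x)/(x + 4) + 16| = 32|x + 8| / (4·|x + 4|).
Restrict delta ≤ 2. Then |x + 8| < 2 gives |x + 4| = |(x + 8) + (-4)| ≥ 4 − 2 = 2.
Hence |(-8x)/(x + 4) + 16| < 32|x + 8|/(4·2) = 4|x + 8|, which is < eps once |x + 8| < (1/4)eps.
Take delta = min(2, (1/4)eps). Then 0 < |x + 8| < delta forces both bounds, so |(-8x)/(x + 4) + 16| < eps.

delta = min(2, (1/4)eps)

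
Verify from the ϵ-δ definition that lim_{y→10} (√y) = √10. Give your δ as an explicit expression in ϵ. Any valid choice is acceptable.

Let ϵ > 0. We want δ > 0 such that 0 < |y − 10| < δ implies |√y − √10| < ϵ.
Rationalise: √y − √10 = (y − 10)/(√y + √10), so |√y − √10| = |y − 10|/(√y + √10).
Restrict δ ≤ 10 so that |y − 10| < 10 forces y > 0, and then √y + √10 > √10.
Hence |√y − √10| < |y − 10|/√10, which is < ϵ once |y − 10| < √10·ϵ.
Take δ = min(10, √10·ϵ). If 0 < |y − 10| < δ then y > 0 and |√y − √10| < |y − 10|/√10 < ϵ.

δ = min(10, √10·ϵ)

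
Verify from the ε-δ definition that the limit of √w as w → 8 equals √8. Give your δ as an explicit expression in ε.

δ = min(8, √8·ε)

Let ε > 0 be given. We want δ > 0 such that 0 < |w − 8| < δ implies |√w − √8| < ε.
Rationalise: √w − √8 = (w − 8)/(√w + √8), so |√w − √8| = |w − 8|/(√w + √8).
Restrict δ ≤ 8 so that |w − 8| < 8 forces w > 0, and then √w + √8 > √8.
Hence |√w − √8| < |w − 8|/√8, which is < ε once |w − 8| < √8·ε.
Take δ = min(8, √8·ε). If 0 < |w − 8| < δ then w > 0 and |√w − √8| < |w − 8|/√8 < ε.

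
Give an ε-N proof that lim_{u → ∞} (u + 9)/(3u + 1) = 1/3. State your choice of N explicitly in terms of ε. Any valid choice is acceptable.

Let ε > 0 be given. We seek N > 0 such that u > N implies |(u + 9)/(3u + 1) − (1/3)| < ε.
(u + 9)/(3u + 1) − (1/3) = (3(u + 9) − (3u + 1)) / (3(3u + 1)) = 26/(3(3u + 1)).
For u > 0 we have 3u + 1 > 3u, so |(u + 9)/(3u + 1) − (1/3)| = 26/(3(3u + 1)) < 26/(3·3u) = (26/9)/u.
Thus |(u + 9)/(3u + 1) − (1/3)| < ε whenever u > (26/9)/ε.
Take N = (26/9)/ε. If u > N then |(u + 9)/(3u + 1) − (1/3)| < (26/9)/u < ε.

N = (26/9)/ε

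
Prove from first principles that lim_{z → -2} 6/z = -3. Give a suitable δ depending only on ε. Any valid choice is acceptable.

Let ε > 0 be given. We seek δ > 0 such that 0 < |z + 2| < δ implies |6/z + 3| < ε.
|6/z + 3| = 6·|-2 − z|/(2·|z|) = 6|z + 2|/(2|z|).
Restrict δ ≤ 1. Then |z + 2| < 1 gives |z| > 1, so 2|z| > 2.
Then |6/z + 3| < 6|z + 2|/2, which is < ε when |z + 2| < (1/3)ε.
Take δ = min(1, (1/3)ε). Then 0 < |z + 2| < δ gives both |z + 2| < 1 and |z + 2| < (1/3)ε, so |6/z + 3| < ε.

δ = min(1, (1/3)ε)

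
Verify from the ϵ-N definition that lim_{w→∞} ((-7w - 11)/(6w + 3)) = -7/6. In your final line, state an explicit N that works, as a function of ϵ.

Suppose ϵ > 0. We seek N > 0 such that w > N implies |(-7w - 11)/(6w + 3) + 7/6| < ϵ.
(-7w - 11)/(6w + 3) + 7/6 = (6(-7w - 11) − (-7)(6w + 3)) / (6(6w + 3)) = -45/(6(6w + 3)).
For w > 0 we have 6w + 3 > 6w, so |(-7w - 11)/(6w + 3) + 7/6| = 45/(6(6w + 3)) < 45/(6·6w) = (5/4)/w.
Thus |(-7w - 11)/(6w + 3) + 7/6| < ϵ whenever w > (5/4)/ϵ.
Take N = (5/4)/ϵ. If w > N then |(-7w - 11)/(6w + 3) + 7/6| < (5/4)/w < ϵ.

N = (5/4)/ϵ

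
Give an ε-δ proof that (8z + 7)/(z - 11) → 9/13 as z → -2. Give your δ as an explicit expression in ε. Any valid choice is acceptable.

Let ε > 0. We want δ > 0 with 0 < |z + 2| < δ ⇒ |(8z + 7)/(z - 11) − (9/13)| < ε.
Combining over a common denominator, (8z + 7)/(z - 11) − (9/13) = [(8z + 7)·(-13) − (-9)·(z - 11)] / [(-13)·(z - 11)] = -95(z + 2) / ((-13)(z - 11)).
So |(8z + 7)/(z - 11) − (9/13)| = 95|z + 2| / (13·|z − 11|).
Restrict δ ≤ 13/2. Then |z + 2| < 13/2 gives |z − 11| = |(z + 2) + (-13)| ≥ 13 − 13/2 = 13/2.
Hence |(8z + 7)/(z - 11) − (9/13)| < 95|z + 2|/(13·(13/2)) = (190/169)|z + 2|, which is < ε once |z + 2| < (169/190)ε.
Take δ = min(13/2, (169/190)ε). Then 0 < |z + 2| < δ forces both bounds, so |(8z + 7)/(z - 11) − (9/13)| < ε.

δ = min(13/2, (169/190)ε)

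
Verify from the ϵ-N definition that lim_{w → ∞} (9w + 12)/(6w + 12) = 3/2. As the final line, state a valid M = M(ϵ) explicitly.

Fix ϵ > 0. We seek M > 0 such that w > M implies |(9w + 12)/(6w + 12) − (3/2)| < ϵ.
(9w + 12)/(6w + 12) − (3/2) = (6(9w + 12) − 9(6w + 12)) / (6(6w + 12)) = -36/(6(6w + 12)).
For w > 0 we have 6w + 12 > 6w, so |(9w + 12)/(6w + 12) − (3/2)| = 36/(6(6w + 12)) < 36/(6·6w) = 1/w.
Thus |(9w + 12)/(6w + 12) − (3/2)| < ϵ whenever w > 1/ϵ.
Take M = 1/ϵ. If w > M then |(9w + 12)/(6w + 12) − (3/2)| < 1/w < ϵ.

M = 1/ϵ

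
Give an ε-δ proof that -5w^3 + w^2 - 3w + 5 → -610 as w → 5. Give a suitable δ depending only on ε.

δ = min(1, ε/447)

Fix ε > 0. We want δ > 0 such that 0 < |w − 5| < δ implies |(-5w^3 + w^2 - 3w + 5) + 610| < ε.
(-5w^3 + w^2 - 3w + 5) + 610 = -5w^3 + w^2 - 3w + 615 = (w − 5)(-5w^2 - 24w - 123).
So |(-5w^3 + w^2 - 3w + 5) + 610| = |w − 5|·|-5w^2 - 24w - 123|.
Require δ ≤ 1. Then |w − 5| < 1 gives |w| < 6, and by the triangle inequality |-5w^2 - 24w - 123| ≤ 5·6^2 + 24·6 + 123 = 447.
Hence |(-5w^3 + w^2 - 3w + 5) + 610| ≤ 447|w − 5| < ε provided |w − 5| < ε/447.
Choosing δ = min(1, ε/447) ensures both conditions, hence |(-5w^3 + w^2 - 3w + 5) + 610| < ε.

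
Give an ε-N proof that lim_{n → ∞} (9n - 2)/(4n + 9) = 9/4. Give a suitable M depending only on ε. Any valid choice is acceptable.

M = (89/16)/ε

Fix ε > 0. For n ≥ 1, |(9n - 2)/(4n + 9) − (9/4)| = |-89|/(4(4n + 9)) = 89/(4(4n + 9)).
Since 4n + 9 ≥ 4n for n ≥ 1, this is ≤ 89/(4·4n) = (89/16)/n.
So |(9n - 2)/(4n + 9) − (9/4)| < ε whenever n > (89/16)/ε.
Take M = (89/16)/ε. If n > M then |(9n - 2)/(4n + 9) − (9/4)| ≤ (89/16)/n < ε.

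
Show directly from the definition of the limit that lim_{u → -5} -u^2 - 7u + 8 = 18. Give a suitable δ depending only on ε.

δ = min(1, ε/8)

Let ε > 0. We want δ > 0 such that 0 < |u + 5| < δ implies |(-u^2 - 7u + 8) − 18| < ε.
(-u^2 - 7u + 8) − 18 = -u^2 - 7u - 10 = (u + 5)(-u - 2).
So |(-u^2 - 7u + 8) − 18| = |u + 5|·|-u - 2|.
Assume first that |u + 5| < 1, so |u| < 6. Then |-u - 2| ≤ 6 + 2 = 8.
Hence |(-u^2 - 7u + 8) − 18| ≤ 8|u + 5| < ε provided |u + 5| < ε/8.
Take δ = min(1, ε/8). Then 0 < |u + 5| < δ gives both |u + 5| < 1 and |u + 5| < ε/8, so |(-u^2 - 7u + 8) − 18| < ε.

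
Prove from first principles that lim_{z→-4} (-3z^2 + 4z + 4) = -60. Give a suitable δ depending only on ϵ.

Let ϵ > 0 be given. We want δ > 0 such that 0 < |z + 4| < δ implies |(-3z^2 + 4z + 4) + 60| < ϵ.
(-3z^2 + 4z + 4) + 60 = -3z^2 + 4z + 64 = (z + 4)(-3z + 16).
So |(-3z^2 + 4z + 4) + 60| = |z + 4|·|-3z + 16|.
Require δ ≤ 1. Then |z + 4| < 1 gives |z| < 5, and by the triangle inequality |-3z + 16| ≤ 3·5 + 16 = 31.
Hence |(-3z^2 + 4z + 4) + 60| ≤ 31|z + 4| < ϵ provided |z + 4| < ϵ/31.
Take δ = min(1, ϵ/31). Then 0 < |z + 4| < δ gives both |z + 4| < 1 and |z + 4| < ϵ/31, so |(-3z^2 + 4z + 4) + 60| < ϵ.

δ = min(1, ϵ/31)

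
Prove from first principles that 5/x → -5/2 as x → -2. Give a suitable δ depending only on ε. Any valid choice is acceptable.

δ = min(1, (2/5)ε)

Fix ε > 0. We seek δ > 0 such that 0 < |x + 2| < δ implies |5/x + 5/2| < ε.
|5/x + 5/2| = 5·|-2 − x|/(2·|x|) = 5|x + 2|/(2|x|).
Require δ ≤ 1 so that |x| > 2 − 1 = 1, hence 2|x| > 2.
Then |5/x + 5/2| < 5|x + 2|/2, which is < ε when |x + 2| < (2/5)ε.
Take δ = min(1, (2/5)ε). Then 0 < |x + 2| < δ gives both |x + 2| < 1 and |x + 2| < (2/5)ε, so |5/x + 5/2| < ε.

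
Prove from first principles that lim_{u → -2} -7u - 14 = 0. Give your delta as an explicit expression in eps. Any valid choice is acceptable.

delta = eps/7

Fix eps > 0. We need delta > 0 so that 0 < |u + 2| < delta implies |(-7u - 14)| < eps.
Since (-7u - 14) = -7(u + 2), we have |(-7u - 14)| = 7|u + 2|.
Thus it suffices that |u + 2| < eps/7.
Take delta = eps/7. If 0 < |u + 2| < delta then |(-7u - 14)| = 7|u + 2| < 7·(eps/7) = eps.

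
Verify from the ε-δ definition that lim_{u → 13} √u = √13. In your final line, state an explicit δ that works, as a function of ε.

δ = min(13, √13·ε)

Let ε > 0. We want δ > 0 such that 0 < |u − 13| < δ implies |√u − √13| < ε.
Rationalise: √u − √13 = (u − 13)/(√u + √13), so |√u − √13| = |u − 13|/(√u + √13).
Restrict δ ≤ 13 so that |u − 13| < 13 forces u > 0, and then √u + √13 > √13.
Hence |√u − √13| < |u − 13|/√13, which is < ε once |u − 13| < √13·ε.
Take δ = min(13, √13·ε). If 0 < |u − 13| < δ then u > 0 and |√u − √13| < |u − 13|/√13 < ε.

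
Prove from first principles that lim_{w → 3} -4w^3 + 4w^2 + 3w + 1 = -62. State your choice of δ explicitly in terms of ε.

Fix ε > 0. We want δ > 0 such that 0 < |w − 3| < δ implies |(-4w^3 + 4w^2 + 3w + 1) + 62| < ε.
(-4w^3 + 4w^2 + 3w + 1) + 62 = -4w^3 + 4w^2 + 3w + 63 = (w − 3)(-4w^2 - 8w - 21).
So |(-4w^3 + 4w^2 + 3w + 1) + 62| = |w − 3|·|-4w^2 - 8w - 21|.
Require δ ≤ 1. Then |w − 3| < 1 gives |w| < 4, and by the triangle inequality |-4w^2 - 8w - 21| ≤ 4·4^2 + 8·4 + 21 = 117.
Hence |(-4w^3 + 4w^2 + 3w + 1) + 62| ≤ 117|w − 3| < ε provided |w − 3| < ε/117.
Take δ = min(1, ε/117). Then 0 < |w − 3| < δ gives both |w − 3| < 1 and |w − 3| < ε/117, so |(-4w^3 + 4w^2 + 3w + 1) + 62| < ε.

δ = min(1, ε/117)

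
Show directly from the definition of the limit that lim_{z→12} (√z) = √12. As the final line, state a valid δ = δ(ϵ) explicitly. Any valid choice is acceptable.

Let ϵ > 0. We want δ > 0 such that 0 < |z − 12| < δ implies |√z − √12| < ϵ.
Multiplying by the conjugate, |√z − √12| = |z − 12|/(√z + √12).
Restrict δ ≤ 12 so that |z − 12| < 12 forces z > 0, and then √z + √12 > √12.
Hence |√z − √12| < |z − 12|/√12, which is < ϵ once |z − 12| < √12·ϵ.
Take δ = min(12, √12·ϵ). If 0 < |z − 12| < δ then z > 0 and |√z − √12| < |z − 12|/√12 < ϵ.

δ = min(12, √12·ϵ)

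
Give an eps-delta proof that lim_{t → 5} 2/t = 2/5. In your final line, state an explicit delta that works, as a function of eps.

delta = min(5/2, (25/4)eps)

Let eps > 0. We seek delta > 0 such that 0 < |t − 5| < delta implies |2/t − (2/5)| < eps.
|2/t − (2/5)| = 2·|5 − t|/(5·|t|) = 2|t − 5|/(5|t|).
Require delta ≤ 5/2 so that |t| > 5 − 5/2 = 5/2, hence 5|t| > 25/2.
Then |2/t − (2/5)| < 2|t − 5|/(25/2), which is < eps when |t − 5| < (25/4)eps.
Take delta = min(5/2, (25/4)eps). Then 0 < |t − 5| < delta gives both |t − 5| < 5/2 and |t − 5| < (25/4)eps, so |2/t − (2/5)| < eps.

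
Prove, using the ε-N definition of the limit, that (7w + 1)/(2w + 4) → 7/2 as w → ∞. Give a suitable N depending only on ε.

N = (13/2)/ε

Fix ε > 0. We seek N > 0 such that w > N implies |(7w + 1)/(2w + 4) − (7/2)| < ε.
(7w + 1)/(2w + 4) − (7/2) = (2(7w + 1) − 7(2w + 4)) / (2(2w + 4)) = -26/(2(2w + 4)).
For w > 0 we have 2w + 4 > 2w, so |(7w + 1)/(2w + 4) − (7/2)| = 26/(2(2w + 4)) < 26/(2·2w) = (13/2)/w.
Thus |(7w + 1)/(2w + 4) − (7/2)| < ε whenever w > (13/2)/ε.
Take N = (13/2)/ε. If w > N then |(7w + 1)/(2w + 4) − (7/2)| < (13/2)/w < ε.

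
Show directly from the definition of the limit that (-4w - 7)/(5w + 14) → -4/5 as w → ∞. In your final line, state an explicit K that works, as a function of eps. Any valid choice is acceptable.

Let eps > 0 be given. We seek K > 0 such that w > K implies |(-4w - 7)/(5w + 14) + 4/5| < eps.
(-4w - 7)/(5w + 14) + 4/5 = (5(-4w - 7) − (-4)(5w + 14)) / (5(5w + 14)) = 21/(5(5w + 14)).
For w > 0 we have 5w + 14 > 5w, so |(-4w - 7)/(5w + 14) + 4/5| = 21/(5(5w + 14)) < 21/(5·5w) = (21/25)/w.
Thus |(-4w - 7)/(5w + 14) + 4/5| < eps whenever w > (21/25)/eps.
Take K = (21/25)/eps. If w > K then |(-4w - 7)/(5w + 14) + 4/5| < (21/25)/w < eps.

K = (21/25)/eps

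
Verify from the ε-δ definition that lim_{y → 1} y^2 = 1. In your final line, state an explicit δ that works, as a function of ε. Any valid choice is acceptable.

Let ε > 0. We seek δ > 0 with 0 < |y − 1| < δ ⇒ |y^2 − 1| < ε.
Factor: y^2 − 1 = (y − 1)(y + 1), so |y^2 − 1| = |y − 1|·|y + 1|.
Impose δ ≤ 2 so that |y| < 3; then |y + 1| ≤ 4.
Hence |y^2 − 1| ≤ 4|y − 1|, which is < ε once |y − 1| < ε/4.
Take δ = min(2, ε/4). If 0 < |y − 1| < δ then both bounds hold and |y^2 − 1| ≤ 4|y − 1| < 4·(ε/4) = ε.

δ = min(2, ε/4)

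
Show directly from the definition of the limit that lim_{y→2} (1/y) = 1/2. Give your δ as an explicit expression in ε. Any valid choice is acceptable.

δ = min(1, 2ε)

Let ε > 0. We seek δ > 0 such that 0 < |y − 2| < δ implies |1/y − (1/2)| < ε.
|1/y − (1/2)| = |2 − y|/(2·|y|) = |y − 2|/(2|y|).
Require δ ≤ 1 so that |y| > 2 − 1 = 1, hence 2|y| > 2.
Then |1/y − (1/2)| < |y − 2|/2, which is < ε when |y − 2| < 2ε.
Take δ = min(1, 2ε). Then 0 < |y − 2| < δ gives both |y − 2| < 1 and |y − 2| < 2ε, so |1/y − (1/2)| < ε.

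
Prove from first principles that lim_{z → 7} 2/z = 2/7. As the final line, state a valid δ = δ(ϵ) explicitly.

Fix ϵ > 0. We seek δ > 0 such that 0 < |z − 7| < δ implies |2/z − (2/7)| < ϵ.
|2/z − (2/7)| = 2·|7 − z|/(7·|z|) = 2|z − 7|/(7|z|).
Restrict δ ≤ 7/2. Then |z − 7| < 7/2 gives |z| > 7/2, so 7|z| > 49/2.
Then |2/z − (2/7)| < 2|z − 7|/(49/2), which is < ϵ when |z − 7| < (49/4)ϵ.
Take δ = min(7/2, (49/4)ϵ). Then 0 < |z − 7| < δ gives both |z − 7| < 7/2 and |z − 7| < (49/4)ϵ, so |2/z − (2/7)| < ϵ.

δ = min(7/2, (49/4)ϵ)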